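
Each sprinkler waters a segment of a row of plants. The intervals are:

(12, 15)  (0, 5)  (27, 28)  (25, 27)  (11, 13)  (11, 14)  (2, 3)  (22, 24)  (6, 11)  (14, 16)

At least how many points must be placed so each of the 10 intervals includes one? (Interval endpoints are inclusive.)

Process intervals by earliest right end; each time one isn't hit yet, stab at its right endpoint.
Sorted: [2,3] [0,5] [6,11] [11,13] [11,14] [12,15] [14,16] [22,24] [25,27] [27,28]
{[2,3],[0,5]} hit by 3; {[6,11],[11,13],[11,14]} hit by 11; {[12,15],[14,16]} hit by 15; {[22,24]} hit by 24; {[25,27],[27,28]} hit by 27.
Points: 3, 11, 15, 24, 27 (5 total).

5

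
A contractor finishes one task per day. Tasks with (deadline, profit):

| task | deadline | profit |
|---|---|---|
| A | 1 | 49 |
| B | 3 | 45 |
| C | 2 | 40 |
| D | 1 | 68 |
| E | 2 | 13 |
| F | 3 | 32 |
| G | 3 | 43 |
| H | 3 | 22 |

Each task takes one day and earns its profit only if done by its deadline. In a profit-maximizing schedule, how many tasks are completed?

3

Take jobs in profit order; each goes to the latest open slot no later than its deadline.
Profit order: D=68 A=49 B=45 G=43 C=40 F=32 H=22 E=13
Assign: D→slot 1, A skipped, B→slot 3, G→slot 2, C skipped, F skipped, H skipped, E skipped.
Slots: [1:D] [2:G] [3:B]
3 of 8 scheduled.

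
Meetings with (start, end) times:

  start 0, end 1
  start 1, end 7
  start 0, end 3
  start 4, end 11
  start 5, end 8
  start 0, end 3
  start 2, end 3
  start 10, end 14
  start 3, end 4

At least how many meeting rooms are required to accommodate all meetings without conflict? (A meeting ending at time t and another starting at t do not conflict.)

Count concurrent intervals with a sweep; the peak is the room count.
Events (time:±→running): 0:+→1 0:+→2 0:+→3 1:-→2 1:+→3 2:+→4 … peak 4.

4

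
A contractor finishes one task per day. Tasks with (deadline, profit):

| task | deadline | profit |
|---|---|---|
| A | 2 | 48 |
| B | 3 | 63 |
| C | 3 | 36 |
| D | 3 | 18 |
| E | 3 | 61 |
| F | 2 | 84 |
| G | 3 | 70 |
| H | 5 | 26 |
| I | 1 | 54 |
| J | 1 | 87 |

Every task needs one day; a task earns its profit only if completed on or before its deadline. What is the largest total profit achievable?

267

Profit order: J=87 F=84 G=70 B=63 E=61 I=54 A=48 C=36 H=26 D=18
Assign: J→slot 1, F→slot 2, G→slot 3, B skipped, E skipped, I skipped, A skipped, C skipped, H→slot 5, D skipped.
Slots: [1:J] [2:F] [3:G] [5:H]
Profit = 87 + 84 + 70 + 26 = 267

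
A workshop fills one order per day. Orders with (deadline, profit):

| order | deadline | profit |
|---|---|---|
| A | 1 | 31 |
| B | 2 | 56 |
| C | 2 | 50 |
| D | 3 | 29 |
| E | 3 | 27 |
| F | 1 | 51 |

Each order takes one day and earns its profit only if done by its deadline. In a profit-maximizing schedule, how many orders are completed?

Take jobs in profit order; each goes to the latest open slot no later than its deadline.
By profit: B(d2,56), F(d1,51), C(d2,50), A(d1,31), D(d3,29), E(d3,27)
B→slot 2; F→slot 1; C skipped; A skipped; D→slot 3; E skipped.
3 of 6 scheduled.

3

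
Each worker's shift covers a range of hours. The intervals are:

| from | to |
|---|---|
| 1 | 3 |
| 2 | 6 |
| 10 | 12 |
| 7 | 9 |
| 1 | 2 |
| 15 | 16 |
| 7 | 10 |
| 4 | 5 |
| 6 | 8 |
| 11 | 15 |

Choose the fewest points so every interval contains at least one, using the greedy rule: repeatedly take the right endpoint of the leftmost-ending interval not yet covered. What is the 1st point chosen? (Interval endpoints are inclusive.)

2

Process intervals by earliest right end; each time one isn't hit yet, stab at its right endpoint.
Sorted: [1,2] [1,3] [4,5] [2,6] [6,8] [7,9] [7,10] [10,12] [11,15] [15,16]
{[1,2],[1,3]} hit by 2; {[4,5],[2,6]} hit by 5; {[6,8],[7,9],[7,10]} hit by 8; {[10,12],[11,15]} hit by 12; {[15,16]} hit by 16.
Points: 2, 5, 8, 12, 16 (5 total).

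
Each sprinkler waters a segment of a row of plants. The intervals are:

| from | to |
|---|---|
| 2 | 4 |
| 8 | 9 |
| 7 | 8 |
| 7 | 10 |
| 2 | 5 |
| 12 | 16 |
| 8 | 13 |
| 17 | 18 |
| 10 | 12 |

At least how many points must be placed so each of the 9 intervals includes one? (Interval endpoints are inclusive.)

4

Sort by right endpoint; whenever an interval is uncovered, place a point at its right end.
By right end: [2,4]  [2,5]  [7,8]  [8,9]  [7,10]  [10,12]  [8,13]  [12,16]  [17,18]
[2,4] uncovered → point at 4; [7,8] uncovered → point at 8; [10,12] uncovered → point at 12; [17,18] uncovered → point at 18.
Points: 4, 8, 12, 18 (4 total).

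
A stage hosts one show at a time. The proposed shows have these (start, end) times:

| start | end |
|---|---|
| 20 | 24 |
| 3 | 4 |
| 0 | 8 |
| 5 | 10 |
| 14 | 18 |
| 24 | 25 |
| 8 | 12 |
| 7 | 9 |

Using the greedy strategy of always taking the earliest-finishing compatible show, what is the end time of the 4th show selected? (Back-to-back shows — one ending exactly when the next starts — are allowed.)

24

Greedy by earliest finish: after sorting by end time, pick each interval compatible with the last pick.
Sorted by end: (3,4)  (0,8)  (7,9)  (5,10)  (8,12)  (14,18)  (20,24)  (24,25)
take (3,4); take (7,9); skip (5,10); take (14,18); take (20,24); take (24,25).
Selected: (3,4) (7,9) (14,18) (20,24) (24,25)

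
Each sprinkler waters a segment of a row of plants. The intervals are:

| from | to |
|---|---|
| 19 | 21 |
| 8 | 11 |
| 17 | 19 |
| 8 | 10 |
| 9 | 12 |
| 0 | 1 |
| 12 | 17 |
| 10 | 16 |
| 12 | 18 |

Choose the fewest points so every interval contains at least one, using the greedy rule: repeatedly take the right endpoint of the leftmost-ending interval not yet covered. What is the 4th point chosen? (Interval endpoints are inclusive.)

Sort by right endpoint; whenever an interval is uncovered, place a point at its right end.
By right end: [0,1]  [8,10]  [8,11]  [9,12]  [10,16]  [12,17]  [12,18]  [17,19]  [19,21]
[0,1] uncovered → point at 1; [8,10] uncovered → point at 10; [12,17] uncovered → point at 17; [19,21] uncovered → point at 21.
Points: 1, 10, 17, 21 (4 total).

21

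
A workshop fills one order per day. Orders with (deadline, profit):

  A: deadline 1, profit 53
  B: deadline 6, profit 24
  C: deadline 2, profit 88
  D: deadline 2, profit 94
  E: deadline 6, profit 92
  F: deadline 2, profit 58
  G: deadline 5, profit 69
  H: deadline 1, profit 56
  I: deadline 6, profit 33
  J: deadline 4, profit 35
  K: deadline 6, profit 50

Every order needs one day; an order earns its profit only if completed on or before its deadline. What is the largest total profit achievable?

Take jobs in profit order; each goes to the latest open slot no later than its deadline.
Profit order: D=94 E=92 C=88 G=69 F=58 H=56 A=53 K=50 J=35 I=33 B=24
Assign: D→slot 2, E→slot 6, C→slot 1, G→slot 5, F skipped, H skipped, A skipped, K→slot 4, J→slot 3, I skipped, B skipped.
Slots: [1:C] [2:D] [3:J] [4:K] [5:G] [6:E]
Profit = 88 + 94 + 35 + 50 + 69 + 92 = 428

428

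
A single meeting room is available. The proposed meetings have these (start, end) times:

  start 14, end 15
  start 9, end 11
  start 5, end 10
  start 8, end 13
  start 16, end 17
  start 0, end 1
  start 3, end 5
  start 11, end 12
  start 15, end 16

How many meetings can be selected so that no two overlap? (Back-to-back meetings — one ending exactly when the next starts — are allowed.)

7

Sorted by end: (0,1)  (3,5)  (5,10)  (9,11)  (11,12)  (8,13)  (14,15)  (15,16)  (16,17)
take (0,1); take (3,5); take (5,10); take (11,12); take (14,15); take (15,16); take (16,17).
Selected 7 meetings.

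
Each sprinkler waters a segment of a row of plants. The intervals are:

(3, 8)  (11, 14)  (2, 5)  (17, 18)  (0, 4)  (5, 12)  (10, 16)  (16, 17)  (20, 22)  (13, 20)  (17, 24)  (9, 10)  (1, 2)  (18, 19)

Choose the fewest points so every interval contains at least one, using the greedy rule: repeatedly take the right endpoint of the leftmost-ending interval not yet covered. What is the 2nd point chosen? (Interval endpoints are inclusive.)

8

By right end: [1,2]  [0,4]  [2,5]  [3,8]  [9,10]  [5,12]  [11,14]  [10,16]  [16,17]  [17,18]  [18,19]  [13,20]  [20,22]  [17,24]
[1,2] uncovered → point at 2; [3,8] uncovered → point at 8; [9,10] uncovered → point at 10; [11,14] uncovered → point at 14; [16,17] uncovered → point at 17; [18,19] uncovered → point at 19; [20,22] uncovered → point at 22.
Points: 2, 8, 10, 14, 17, 19, 22 (7 total).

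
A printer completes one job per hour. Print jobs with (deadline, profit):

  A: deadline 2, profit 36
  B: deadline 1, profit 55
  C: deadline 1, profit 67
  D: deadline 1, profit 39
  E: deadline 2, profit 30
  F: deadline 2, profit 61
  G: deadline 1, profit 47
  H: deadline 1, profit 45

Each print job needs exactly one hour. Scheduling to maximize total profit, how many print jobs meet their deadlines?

2

Take jobs in profit order; each goes to the latest open slot no later than its deadline.
Profit order: C=67 F=61 B=55 G=47 H=45 D=39 A=36 E=30
Assign: C→slot 1, F→slot 2, B skipped, G skipped, H skipped, D skipped, A skipped, E skipped.
Slots: [1:C] [2:F]
2 of 8 scheduled.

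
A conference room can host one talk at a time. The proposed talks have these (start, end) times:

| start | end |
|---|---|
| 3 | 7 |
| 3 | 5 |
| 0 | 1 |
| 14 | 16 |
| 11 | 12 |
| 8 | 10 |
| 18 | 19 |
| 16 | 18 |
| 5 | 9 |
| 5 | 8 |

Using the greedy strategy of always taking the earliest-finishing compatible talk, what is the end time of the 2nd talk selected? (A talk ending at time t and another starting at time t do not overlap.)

5

By end time: (0,1), (3,5), (3,7), (5,8), (5,9), (8,10), (11,12), (14,16), (16,18), (18,19).
Pick (0,1); next start ≥ 1 → (3,5); next start ≥ 5 → (5,8); next start ≥ 8 → (8,10); next start ≥ 10 → (11,12); next start ≥ 12 → (14,16); next start ≥ 16 → (16,18); next start ≥ 18 → (18,19).
Selected: (0,1) (3,5) (5,8) (8,10) (11,12) (14,16) (16,18) (18,19)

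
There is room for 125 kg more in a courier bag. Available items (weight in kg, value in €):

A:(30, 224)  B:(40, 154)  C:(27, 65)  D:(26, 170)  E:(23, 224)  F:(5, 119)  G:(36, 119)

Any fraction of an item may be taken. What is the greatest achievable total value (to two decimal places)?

Order: F (119/5=23.80) > E (224/23=9.74) > A (224/30=7.47) > D (170/26=6.54) > B (154/40=3.85) > G (119/36=3.31) > C (65/27=2.41)
Fill: take F (5 @ 119) → take E (23 @ 224) → take A (30 @ 224) → take D (26 @ 170) → take B (40 @ 154) → take 1/36 of G → 3.31; 125/125 used.
Total value = 894.31

894.31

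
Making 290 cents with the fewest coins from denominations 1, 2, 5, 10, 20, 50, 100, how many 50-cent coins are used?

290 = 2×100 + 1×50 + 2×20
Count of 50: 1

1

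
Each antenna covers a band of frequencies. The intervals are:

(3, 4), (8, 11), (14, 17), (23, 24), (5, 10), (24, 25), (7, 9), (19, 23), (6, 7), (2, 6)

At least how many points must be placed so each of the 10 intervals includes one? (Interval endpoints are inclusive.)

Process intervals by earliest right end; each time one isn't hit yet, stab at its right endpoint.
By right end: [3,4]  [2,6]  [6,7]  [7,9]  [5,10]  [8,11]  [14,17]  [19,23]  [23,24]  [24,25]
[3,4] uncovered → point at 4; [6,7] uncovered → point at 7; [8,11] uncovered → point at 11; [14,17] uncovered → point at 17; [19,23] uncovered → point at 23; [24,25] uncovered → point at 25.
Points: 4, 7, 11, 17, 23, 25 (6 total).

6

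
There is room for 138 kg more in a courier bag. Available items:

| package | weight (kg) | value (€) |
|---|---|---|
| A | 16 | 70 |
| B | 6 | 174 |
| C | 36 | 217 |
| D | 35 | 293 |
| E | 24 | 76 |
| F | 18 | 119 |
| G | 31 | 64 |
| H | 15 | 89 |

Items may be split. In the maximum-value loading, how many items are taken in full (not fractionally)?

Greedy by value/weight ratio, highest first.
Order: B (174/6=29.00) > D (293/35=8.37) > F (119/18=6.61) > C (217/36=6.03) > H (89/15=5.93) > A (70/16=4.38) > E (76/24=3.17) > G (64/31=2.06)
Fill: take B (6 @ 174) → take D (35 @ 293) → take F (18 @ 119) → take C (36 @ 217) → take H (15 @ 89) → take A (16 @ 70) → take 12/24 of E → 38.00; 138/138 used.
6 item(s) taken whole; one partial (take 12/24 of E).

6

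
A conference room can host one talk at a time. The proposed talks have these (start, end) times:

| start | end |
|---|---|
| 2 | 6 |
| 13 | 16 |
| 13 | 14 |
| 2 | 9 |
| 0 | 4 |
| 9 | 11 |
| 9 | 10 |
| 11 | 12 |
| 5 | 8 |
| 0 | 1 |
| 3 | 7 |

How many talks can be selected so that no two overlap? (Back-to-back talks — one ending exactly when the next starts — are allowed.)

Sorted by end: (0,1)  (0,4)  (2,6)  (3,7)  (5,8)  (2,9)  (9,10)  (9,11)  (11,12)  (13,14)  (13,16)
take (0,1); skip (0,4); take (2,6); skip (3,7); take (9,10); take (11,12); take (13,14); skip (13,16).
Selected 5 talks.

5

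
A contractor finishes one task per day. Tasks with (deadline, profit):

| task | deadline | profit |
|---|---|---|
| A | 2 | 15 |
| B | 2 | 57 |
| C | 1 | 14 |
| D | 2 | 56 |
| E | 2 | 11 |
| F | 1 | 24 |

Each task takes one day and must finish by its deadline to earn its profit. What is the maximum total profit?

Sort by profit descending; place each in the latest free slot ≤ its deadline.
By profit: B(d2,57), D(d2,56), F(d1,24), A(d2,15), C(d1,14), E(d2,11)
B→slot 2; D→slot 1; F skipped; A skipped; C skipped; E skipped.
Profit = 56 + 57 = 113

113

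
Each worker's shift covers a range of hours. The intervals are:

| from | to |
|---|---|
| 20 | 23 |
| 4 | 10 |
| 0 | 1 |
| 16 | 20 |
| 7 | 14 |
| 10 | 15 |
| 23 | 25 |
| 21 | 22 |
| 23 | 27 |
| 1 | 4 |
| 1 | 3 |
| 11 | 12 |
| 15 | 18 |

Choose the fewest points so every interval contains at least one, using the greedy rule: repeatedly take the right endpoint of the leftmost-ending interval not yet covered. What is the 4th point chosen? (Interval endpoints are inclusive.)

18

By right end: [0,1]  [1,3]  [1,4]  [4,10]  [11,12]  [7,14]  [10,15]  [15,18]  [16,20]  [21,22]  [20,23]  [23,25]  [23,27]
[0,1] uncovered → point at 1; [4,10] uncovered → point at 10; [11,12] uncovered → point at 12; [15,18] uncovered → point at 18; [21,22] uncovered → point at 22; [23,25] uncovered → point at 25.
Points: 1, 10, 12, 18, 22, 25 (6 total).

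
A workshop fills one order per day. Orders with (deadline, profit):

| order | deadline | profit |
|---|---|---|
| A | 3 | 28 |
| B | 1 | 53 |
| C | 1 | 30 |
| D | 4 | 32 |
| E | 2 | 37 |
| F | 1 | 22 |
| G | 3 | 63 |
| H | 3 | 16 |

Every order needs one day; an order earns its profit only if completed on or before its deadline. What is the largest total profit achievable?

Sort by profit descending; place each in the latest free slot ≤ its deadline.
By profit: G(d3,63), B(d1,53), E(d2,37), D(d4,32), C(d1,30), A(d3,28), F(d1,22), H(d3,16)
G→slot 3; B→slot 1; E→slot 2; D→slot 4; C skipped; A skipped; F skipped; H skipped.
Profit = 53 + 37 + 63 + 32 = 185

185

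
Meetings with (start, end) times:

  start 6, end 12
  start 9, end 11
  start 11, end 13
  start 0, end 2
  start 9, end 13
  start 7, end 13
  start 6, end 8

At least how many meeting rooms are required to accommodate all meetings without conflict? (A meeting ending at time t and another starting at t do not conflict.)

starts: [0, 6, 6, 7, 9, 9, 11]
ends:   [2, 8, 11, 12, 13, 13, 13]
s0→1 e2→0 s6→1 s6→2 s7→3 e8→2 s9→3 s9→4  — peak 4.

4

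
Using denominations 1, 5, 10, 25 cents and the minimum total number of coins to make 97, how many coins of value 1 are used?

2

Greedy: take as many of the largest coin as possible, then repeat with the remainder.
97 − 3×25→22 − 2×10→2 − 2×1→0
Count of 1: 2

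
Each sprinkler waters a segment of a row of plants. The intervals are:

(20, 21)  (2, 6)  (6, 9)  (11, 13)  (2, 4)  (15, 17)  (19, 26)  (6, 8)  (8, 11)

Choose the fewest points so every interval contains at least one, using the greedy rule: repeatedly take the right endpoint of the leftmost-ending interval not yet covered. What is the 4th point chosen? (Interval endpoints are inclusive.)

By right end: [2,4]  [2,6]  [6,8]  [6,9]  [8,11]  [11,13]  [15,17]  [20,21]  [19,26]
[2,4] uncovered → point at 4; [6,8] uncovered → point at 8; [11,13] uncovered → point at 13; [15,17] uncovered → point at 17; [20,21] uncovered → point at 21.
Points: 4, 8, 13, 17, 21 (5 total).

17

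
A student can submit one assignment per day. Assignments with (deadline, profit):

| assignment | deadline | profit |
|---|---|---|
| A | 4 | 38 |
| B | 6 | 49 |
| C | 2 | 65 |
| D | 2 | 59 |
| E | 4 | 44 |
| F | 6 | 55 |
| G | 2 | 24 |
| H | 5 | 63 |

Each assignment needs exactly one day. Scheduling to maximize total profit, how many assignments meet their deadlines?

Sort by profit descending; place each in the latest free slot ≤ its deadline.
By profit: C(d2,65), H(d5,63), D(d2,59), F(d6,55), B(d6,49), E(d4,44), A(d4,38), G(d2,24)
C→slot 2; H→slot 5; D→slot 1; F→slot 6; B→slot 4; E→slot 3; A skipped; G skipped.
6 of 8 scheduled.

6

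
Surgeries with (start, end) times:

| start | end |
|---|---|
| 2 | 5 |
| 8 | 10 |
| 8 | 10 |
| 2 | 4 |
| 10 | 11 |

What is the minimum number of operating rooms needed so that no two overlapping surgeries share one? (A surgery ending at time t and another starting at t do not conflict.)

starts: [2, 2, 8, 8, 10]
ends:   [4, 5, 10, 10, 11]
s2→1 s2→2  — peak 2.

2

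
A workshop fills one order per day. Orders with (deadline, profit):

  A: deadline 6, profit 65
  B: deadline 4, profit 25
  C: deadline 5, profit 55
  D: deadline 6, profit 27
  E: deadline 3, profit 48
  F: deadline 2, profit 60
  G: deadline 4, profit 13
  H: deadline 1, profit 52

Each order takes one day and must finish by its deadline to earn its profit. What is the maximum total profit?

307

By profit: A(d6,65), F(d2,60), C(d5,55), H(d1,52), E(d3,48), D(d6,27), B(d4,25), G(d4,13)
A→slot 6; F→slot 2; C→slot 5; H→slot 1; E→slot 3; D→slot 4; B skipped; G skipped.
Profit = 52 + 60 + 48 + 27 + 55 + 65 = 307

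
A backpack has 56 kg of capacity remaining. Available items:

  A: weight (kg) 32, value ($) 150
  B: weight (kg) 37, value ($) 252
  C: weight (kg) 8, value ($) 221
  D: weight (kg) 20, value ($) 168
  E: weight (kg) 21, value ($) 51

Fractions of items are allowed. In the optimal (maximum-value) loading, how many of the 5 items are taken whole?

Greedy by value/weight ratio, highest first.
Ratios (sorted): C 27.62, D 8.40, B 6.81, A 4.69, E 2.43
take C (8 @ 221); take D (20 @ 168); take 28/37 of B → 190.70. Capacity used 56/56.
2 item(s) taken whole; one partial (take 28/37 of B).

2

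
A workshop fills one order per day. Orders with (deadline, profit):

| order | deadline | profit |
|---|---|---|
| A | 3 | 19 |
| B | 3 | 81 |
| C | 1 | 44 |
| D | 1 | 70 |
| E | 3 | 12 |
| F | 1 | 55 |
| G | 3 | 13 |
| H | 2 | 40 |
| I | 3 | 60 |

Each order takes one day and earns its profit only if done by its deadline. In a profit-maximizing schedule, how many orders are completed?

By profit: B(d3,81), D(d1,70), I(d3,60), F(d1,55), C(d1,44), H(d2,40), A(d3,19), G(d3,13), E(d3,12)
B→slot 3; D→slot 1; I→slot 2; F skipped; C skipped; H skipped; A skipped; G skipped; E skipped.
3 of 9 scheduled.

3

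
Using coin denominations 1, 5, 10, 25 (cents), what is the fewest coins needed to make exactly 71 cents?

71 − 2×25→21 − 2×10→1 − 1×1→0
Total coins = 2 + 2 + 1 = 5

5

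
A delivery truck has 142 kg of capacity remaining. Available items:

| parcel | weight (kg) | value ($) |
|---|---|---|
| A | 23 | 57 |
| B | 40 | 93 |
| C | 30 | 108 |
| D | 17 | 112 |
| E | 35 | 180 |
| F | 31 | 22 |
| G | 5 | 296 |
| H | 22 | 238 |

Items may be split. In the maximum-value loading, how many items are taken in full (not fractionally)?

Order: G (296/5=59.20) > H (238/22=10.82) > D (112/17=6.59) > E (180/35=5.14) > C (108/30=3.60) > A (57/23=2.48) > B (93/40=2.33) > F (22/31=0.71)
Fill: take G (5 @ 296) → take H (22 @ 238) → take D (17 @ 112) → take E (35 @ 180) → take C (30 @ 108) → take A (23 @ 57) → take 10/40 of B → 23.25; 142/142 used.
6 item(s) taken whole; one partial (take 10/40 of B).

6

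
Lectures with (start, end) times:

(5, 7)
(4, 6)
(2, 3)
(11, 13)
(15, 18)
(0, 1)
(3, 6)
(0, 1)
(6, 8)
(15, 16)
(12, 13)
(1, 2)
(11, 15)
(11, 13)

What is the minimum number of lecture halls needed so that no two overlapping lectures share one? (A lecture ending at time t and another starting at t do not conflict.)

4

Count concurrent intervals with a sweep; the peak is the room count.
starts: [0, 0, 1, 2, 3, 4, 5, 6, 11, 11, 11, 12, 15, 15]
ends:   [1, 1, 2, 3, 6, 6, 7, 8, 13, 13, 13, 15, 16, 18]
s0→1 s0→2 e1→1 e1→0 s1→1 e2→0 s2→1 e3→0 s3→1 s4→2 s5→3 e6→2 e6→1 s6→2 e7→1 e8→0 s11→1 s11→2 s11→3 s12→4  — peak 4.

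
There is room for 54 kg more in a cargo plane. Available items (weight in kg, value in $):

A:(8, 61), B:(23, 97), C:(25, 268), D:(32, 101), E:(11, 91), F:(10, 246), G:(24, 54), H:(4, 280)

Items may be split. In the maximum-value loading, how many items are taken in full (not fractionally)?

Sort by value per unit weight and fill in that order.
Order: H (280/4=70.00) > F (246/10=24.60) > C (268/25=10.72) > E (91/11=8.27) > A (61/8=7.62) > B (97/23=4.22) > D (101/32=3.16) > G (54/24=2.25)
Fill: take H (4 @ 280) → take F (10 @ 246) → take C (25 @ 268) → take E (11 @ 91) → take 4/8 of A → 30.50; 54/54 used.
4 item(s) taken whole; one partial (take 4/8 of A).

4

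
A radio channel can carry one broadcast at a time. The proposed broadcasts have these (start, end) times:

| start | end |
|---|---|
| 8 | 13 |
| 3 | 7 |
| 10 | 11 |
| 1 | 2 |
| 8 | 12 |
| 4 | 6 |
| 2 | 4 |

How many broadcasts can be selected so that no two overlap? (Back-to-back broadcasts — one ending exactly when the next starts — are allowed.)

Order by finish time; keep every interval that doesn't clash with the previous kept one.
By end time: (1,2), (2,4), (4,6), (3,7), (10,11), (8,12), (8,13).
Pick (1,2); next start ≥ 2 → (2,4); next start ≥ 4 → (4,6); next start ≥ 6 → (10,11).
Selected 4 broadcasts.

4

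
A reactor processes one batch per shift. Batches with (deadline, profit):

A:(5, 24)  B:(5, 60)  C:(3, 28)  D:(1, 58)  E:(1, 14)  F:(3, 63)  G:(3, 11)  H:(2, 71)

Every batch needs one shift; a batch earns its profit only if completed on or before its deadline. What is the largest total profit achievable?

276

Sort by profit descending; place each in the latest free slot ≤ its deadline.
By profit: H(d2,71), F(d3,63), B(d5,60), D(d1,58), C(d3,28), A(d5,24), E(d1,14), G(d3,11)
H→slot 2; F→slot 3; B→slot 5; D→slot 1; C skipped; A→slot 4; E skipped; G skipped.
Profit = 58 + 71 + 63 + 24 + 60 = 276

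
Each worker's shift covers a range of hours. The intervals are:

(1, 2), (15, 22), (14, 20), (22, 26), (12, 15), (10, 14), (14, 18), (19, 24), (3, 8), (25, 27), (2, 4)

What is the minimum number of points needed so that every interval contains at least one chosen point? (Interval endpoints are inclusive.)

5

Process intervals by earliest right end; each time one isn't hit yet, stab at its right endpoint.
Sorted: [1,2] [2,4] [3,8] [10,14] [12,15] [14,18] [14,20] [15,22] [19,24] [22,26] [25,27]
{[1,2],[2,4]} hit by 2; {[3,8]} hit by 8; {[10,14],[12,15],[14,18],[14,20]} hit by 14; {[15,22],[19,24],[22,26]} hit by 22; {[25,27]} hit by 27.
Points: 2, 8, 14, 22, 27 (5 total).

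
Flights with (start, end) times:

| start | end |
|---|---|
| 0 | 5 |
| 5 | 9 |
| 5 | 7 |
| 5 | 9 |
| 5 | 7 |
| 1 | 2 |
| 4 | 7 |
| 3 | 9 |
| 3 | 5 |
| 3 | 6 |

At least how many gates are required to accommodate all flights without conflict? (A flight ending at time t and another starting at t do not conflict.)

starts: [0, 1, 3, 3, 3, 4, 5, 5, 5, 5]
ends:   [2, 5, 5, 6, 7, 7, 7, 9, 9, 9]
s0→1 s1→2 e2→1 s3→2 s3→3 s3→4 s4→5 e5→4 e5→3 s5→4 s5→5 s5→6 s5→7  — peak 7.

7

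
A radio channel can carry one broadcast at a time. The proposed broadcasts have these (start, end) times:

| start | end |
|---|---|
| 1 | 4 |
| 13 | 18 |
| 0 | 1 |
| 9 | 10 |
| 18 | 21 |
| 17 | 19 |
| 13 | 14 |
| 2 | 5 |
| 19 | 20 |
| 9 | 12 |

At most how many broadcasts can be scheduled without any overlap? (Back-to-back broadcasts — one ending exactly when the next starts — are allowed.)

Greedy by earliest finish: after sorting by end time, pick each interval compatible with the last pick.
By end time: (0,1), (1,4), (2,5), (9,10), (9,12), (13,14), (13,18), (17,19), (19,20), (18,21).
Pick (0,1); next start ≥ 1 → (1,4); next start ≥ 4 → (9,10); next start ≥ 10 → (13,14); next start ≥ 14 → (17,19); next start ≥ 19 → (19,20).
Selected 6 broadcasts.

6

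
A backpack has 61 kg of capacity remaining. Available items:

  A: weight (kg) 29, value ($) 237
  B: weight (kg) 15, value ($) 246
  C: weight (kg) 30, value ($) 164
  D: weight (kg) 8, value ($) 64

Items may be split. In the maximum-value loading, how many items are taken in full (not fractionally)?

3

Ratios (sorted): B 16.40, A 8.17, D 8.00, C 5.47
take B (15 @ 246); take A (29 @ 237); take D (8 @ 64); take 9/30 of C → 49.20. Capacity used 61/61.
3 item(s) taken whole; one partial (take 9/30 of C).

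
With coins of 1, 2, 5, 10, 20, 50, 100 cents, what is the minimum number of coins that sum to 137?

Use the largest denomination that fits, subtract, and repeat.
137 = 1×100 + 1×20 + 1×10 + 1×5 + 1×2
Total coins = 1 + 1 + 1 + 1 + 1 = 5

5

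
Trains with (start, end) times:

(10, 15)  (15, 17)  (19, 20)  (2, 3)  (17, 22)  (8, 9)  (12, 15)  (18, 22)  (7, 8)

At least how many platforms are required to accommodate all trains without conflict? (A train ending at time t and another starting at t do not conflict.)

3

The answer is the maximum number of intervals overlapping at any instant.
starts: [2, 7, 8, 10, 12, 15, 17, 18, 19]
ends:   [3, 8, 9, 15, 15, 17, 20, 22, 22]
s2→1 e3→0 s7→1 e8→0 s8→1 e9→0 s10→1 s12→2 e15→1 e15→0 s15→1 e17→0 s17→1 s18→2 s19→3  — peak 3.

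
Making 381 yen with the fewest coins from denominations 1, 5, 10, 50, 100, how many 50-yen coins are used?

381 − 3×100→81 − 1×50→31 − 3×10→1 − 1×1→0
Count of 50: 1

1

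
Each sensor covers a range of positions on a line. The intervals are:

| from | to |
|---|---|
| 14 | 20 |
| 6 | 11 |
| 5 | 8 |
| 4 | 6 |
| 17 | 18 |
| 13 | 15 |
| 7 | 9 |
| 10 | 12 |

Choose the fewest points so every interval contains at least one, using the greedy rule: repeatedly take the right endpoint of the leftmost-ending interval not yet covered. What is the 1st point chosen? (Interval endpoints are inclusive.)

6

Sort by right endpoint; whenever an interval is uncovered, place a point at its right end.
Sorted: [4,6] [5,8] [7,9] [6,11] [10,12] [13,15] [17,18] [14,20]
{[4,6],[5,8]} hit by 6; {[7,9],[6,11]} hit by 9; {[10,12]} hit by 12; {[13,15]} hit by 15; {[17,18],[14,20]} hit by 18.
Points: 6, 9, 12, 15, 18 (5 total).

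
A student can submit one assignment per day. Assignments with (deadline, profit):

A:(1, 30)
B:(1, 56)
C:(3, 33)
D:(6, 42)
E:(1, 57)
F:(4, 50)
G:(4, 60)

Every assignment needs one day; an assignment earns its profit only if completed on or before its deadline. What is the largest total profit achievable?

242

Sort by profit descending; place each in the latest free slot ≤ its deadline.
By profit: G(d4,60), E(d1,57), B(d1,56), F(d4,50), D(d6,42), C(d3,33), A(d1,30)
G→slot 4; E→slot 1; B skipped; F→slot 3; D→slot 6; C→slot 2; A skipped.
Profit = 57 + 33 + 50 + 60 + 42 = 242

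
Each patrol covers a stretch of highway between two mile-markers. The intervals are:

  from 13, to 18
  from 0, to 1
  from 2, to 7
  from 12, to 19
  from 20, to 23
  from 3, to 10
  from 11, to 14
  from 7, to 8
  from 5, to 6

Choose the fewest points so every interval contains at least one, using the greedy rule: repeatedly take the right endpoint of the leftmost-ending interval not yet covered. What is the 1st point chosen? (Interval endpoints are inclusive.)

Process intervals by earliest right end; each time one isn't hit yet, stab at its right endpoint.
Sorted: [0,1] [5,6] [2,7] [7,8] [3,10] [11,14] [13,18] [12,19] [20,23]
{[0,1]} hit by 1; {[5,6],[2,7]} hit by 6; {[7,8],[3,10]} hit by 8; {[11,14],[13,18],[12,19]} hit by 14; {[20,23]} hit by 23.
Points: 1, 6, 8, 14, 23 (5 total).

1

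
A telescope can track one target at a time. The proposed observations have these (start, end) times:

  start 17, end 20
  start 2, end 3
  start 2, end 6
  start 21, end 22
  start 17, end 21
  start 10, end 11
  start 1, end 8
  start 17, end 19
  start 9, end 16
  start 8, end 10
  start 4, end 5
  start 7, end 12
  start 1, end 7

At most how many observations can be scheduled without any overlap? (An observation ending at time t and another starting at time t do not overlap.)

Sorted by end: (2,3)  (4,5)  (2,6)  (1,7)  (1,8)  (8,10)  (10,11)  (7,12)  (9,16)  (17,19)  (17,20)  (17,21)  (21,22)
take (2,3); take (4,5); skip (2,6); skip (1,7); skip (1,8); take (8,10); take (10,11); take (17,19); take (21,22).
Selected 6 observations.

6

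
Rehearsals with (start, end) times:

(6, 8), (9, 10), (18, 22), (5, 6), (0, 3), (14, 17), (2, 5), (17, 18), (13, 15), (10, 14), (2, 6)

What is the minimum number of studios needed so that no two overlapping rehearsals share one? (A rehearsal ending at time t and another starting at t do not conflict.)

3

starts: [0, 2, 2, 5, 6, 9, 10, 13, 14, 17, 18]
ends:   [3, 5, 6, 6, 8, 10, 14, 15, 17, 18, 22]
s0→1 s2→2 s2→3  — peak 3.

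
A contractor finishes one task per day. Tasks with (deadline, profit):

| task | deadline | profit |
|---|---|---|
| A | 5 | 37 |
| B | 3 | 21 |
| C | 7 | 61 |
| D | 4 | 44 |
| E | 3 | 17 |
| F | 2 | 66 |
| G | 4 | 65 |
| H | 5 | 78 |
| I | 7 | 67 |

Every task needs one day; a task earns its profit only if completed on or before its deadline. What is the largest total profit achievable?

418

Profit order: H=78 I=67 F=66 G=65 C=61 D=44 A=37 B=21 E=17
Assign: H→slot 5, I→slot 7, F→slot 2, G→slot 4, C→slot 6, D→slot 3, A→slot 1, B skipped, E skipped.
Slots: [1:A] [2:F] [3:D] [4:G] [5:H] [6:C] [7:I]
Profit = 37 + 66 + 44 + 65 + 78 + 61 + 67 = 418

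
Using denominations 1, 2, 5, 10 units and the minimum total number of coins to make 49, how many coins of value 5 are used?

1

Greedy: take as many of the largest coin as possible, then repeat with the remainder.
49 = 4×10 + 1×5 + 2×2
Count of 5: 1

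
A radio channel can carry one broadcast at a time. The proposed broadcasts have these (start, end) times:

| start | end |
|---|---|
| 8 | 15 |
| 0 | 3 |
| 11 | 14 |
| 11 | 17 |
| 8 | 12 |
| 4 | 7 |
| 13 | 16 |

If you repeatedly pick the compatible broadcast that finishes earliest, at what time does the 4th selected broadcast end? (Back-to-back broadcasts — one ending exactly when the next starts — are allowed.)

Greedy by earliest finish: after sorting by end time, pick each interval compatible with the last pick.
By end time: (0,3), (4,7), (8,12), (11,14), (8,15), (13,16), (11,17).
Pick (0,3); next start ≥ 3 → (4,7); next start ≥ 7 → (8,12); next start ≥ 12 → (13,16).
Selected: (0,3) (4,7) (8,12) (13,16)

16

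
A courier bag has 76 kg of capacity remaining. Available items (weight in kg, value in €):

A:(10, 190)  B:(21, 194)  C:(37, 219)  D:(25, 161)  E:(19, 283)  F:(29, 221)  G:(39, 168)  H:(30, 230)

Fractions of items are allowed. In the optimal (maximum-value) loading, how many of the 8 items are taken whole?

3

Greedy by value/weight ratio, highest first.
Order: A (190/10=19.00) > E (283/19=14.89) > B (194/21=9.24) > H (230/30=7.67) > F (221/29=7.62) > D (161/25=6.44) > C (219/37=5.92) > G (168/39=4.31)
Fill: take A (10 @ 190) → take E (19 @ 283) → take B (21 @ 194) → take 26/30 of H → 199.33; 76/76 used.
3 item(s) taken whole; one partial (take 26/30 of H).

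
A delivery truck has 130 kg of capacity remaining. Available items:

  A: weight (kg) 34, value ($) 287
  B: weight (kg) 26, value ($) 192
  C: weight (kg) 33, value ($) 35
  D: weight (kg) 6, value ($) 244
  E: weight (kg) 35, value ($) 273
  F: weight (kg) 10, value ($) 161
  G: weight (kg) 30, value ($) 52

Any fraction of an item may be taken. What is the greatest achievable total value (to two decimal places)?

Sort by value per unit weight and fill in that order.
Ratios (sorted): D 40.67, F 16.10, A 8.44, E 7.80, B 7.38, G 1.73, C 1.06
take D (6 @ 244); take F (10 @ 161); take A (34 @ 287); take E (35 @ 273); take B (26 @ 192); take 19/30 of G → 32.93. Capacity used 130/130.
Total value = 1189.93

1189.93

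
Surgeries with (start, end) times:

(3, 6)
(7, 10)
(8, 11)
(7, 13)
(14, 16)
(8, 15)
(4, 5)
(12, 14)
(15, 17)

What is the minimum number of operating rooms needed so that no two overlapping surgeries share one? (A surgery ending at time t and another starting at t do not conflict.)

starts: [3, 4, 7, 7, 8, 8, 12, 14, 15]
ends:   [5, 6, 10, 11, 13, 14, 15, 16, 17]
s3→1 s4→2 e5→1 e6→0 s7→1 s7→2 s8→3 s8→4  — peak 4.

4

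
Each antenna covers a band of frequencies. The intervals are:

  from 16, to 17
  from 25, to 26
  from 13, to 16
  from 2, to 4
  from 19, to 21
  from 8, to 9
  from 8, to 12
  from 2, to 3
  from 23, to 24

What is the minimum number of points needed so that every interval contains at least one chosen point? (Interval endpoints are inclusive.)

6

Sort by right endpoint; whenever an interval is uncovered, place a point at its right end.
By right end: [2,3]  [2,4]  [8,9]  [8,12]  [13,16]  [16,17]  [19,21]  [23,24]  [25,26]
[2,3] uncovered → point at 3; [8,9] uncovered → point at 9; [13,16] uncovered → point at 16; [19,21] uncovered → point at 21; [23,24] uncovered → point at 24; [25,26] uncovered → point at 26.
Points: 3, 9, 16, 21, 24, 26 (6 total).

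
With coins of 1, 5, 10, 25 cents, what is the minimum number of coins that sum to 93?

Use the largest denomination that fits, subtract, and repeat.
93 − 3×25→18 − 1×10→8 − 1×5→3 − 3×1→0
Total coins = 3 + 1 + 1 + 3 = 8

8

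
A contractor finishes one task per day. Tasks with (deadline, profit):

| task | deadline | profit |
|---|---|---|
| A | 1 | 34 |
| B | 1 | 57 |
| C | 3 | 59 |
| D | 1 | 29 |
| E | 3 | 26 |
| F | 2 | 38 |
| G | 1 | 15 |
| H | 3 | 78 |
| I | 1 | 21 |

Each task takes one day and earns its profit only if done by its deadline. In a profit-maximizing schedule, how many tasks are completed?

Sort by profit descending; place each in the latest free slot ≤ its deadline.
By profit: H(d3,78), C(d3,59), B(d1,57), F(d2,38), A(d1,34), D(d1,29), E(d3,26), I(d1,21), G(d1,15)
H→slot 3; C→slot 2; B→slot 1; F skipped; A skipped; D skipped; E skipped; I skipped; G skipped.
3 of 9 scheduled.

3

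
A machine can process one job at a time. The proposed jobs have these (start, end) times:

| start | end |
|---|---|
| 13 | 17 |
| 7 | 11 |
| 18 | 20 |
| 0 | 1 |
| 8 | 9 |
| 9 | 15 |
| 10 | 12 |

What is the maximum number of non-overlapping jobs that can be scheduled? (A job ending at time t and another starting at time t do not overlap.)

5

Order by finish time; keep every interval that doesn't clash with the previous kept one.
Sorted by end: (0,1)  (8,9)  (7,11)  (10,12)  (9,15)  (13,17)  (18,20)
take (0,1); take (8,9); take (10,12); take (13,17); take (18,20).
Selected 5 jobs.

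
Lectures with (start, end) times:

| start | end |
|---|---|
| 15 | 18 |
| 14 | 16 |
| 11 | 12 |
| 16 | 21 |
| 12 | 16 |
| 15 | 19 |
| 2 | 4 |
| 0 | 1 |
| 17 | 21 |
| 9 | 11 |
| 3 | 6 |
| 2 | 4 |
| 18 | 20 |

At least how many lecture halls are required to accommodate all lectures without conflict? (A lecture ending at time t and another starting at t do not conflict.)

4

Events (time:±→running): 0:+→1 1:-→0 2:+→1 2:+→2 3:+→3 4:-→2 4:-→1 6:-→0 9:+→1 11:-→0 11:+→1 12:-→0 12:+→1 14:+→2 15:+→3 15:+→4 … peak 4.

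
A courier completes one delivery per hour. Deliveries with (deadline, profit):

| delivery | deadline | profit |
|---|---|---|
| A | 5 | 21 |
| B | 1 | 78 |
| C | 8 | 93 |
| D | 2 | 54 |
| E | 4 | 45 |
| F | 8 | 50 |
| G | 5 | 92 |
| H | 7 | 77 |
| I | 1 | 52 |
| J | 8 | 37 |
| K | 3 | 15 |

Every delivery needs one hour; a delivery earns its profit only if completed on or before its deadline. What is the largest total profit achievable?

526

Take jobs in profit order; each goes to the latest open slot no later than its deadline.
By profit: C(d8,93), G(d5,92), B(d1,78), H(d7,77), D(d2,54), I(d1,52), F(d8,50), E(d4,45), J(d8,37), A(d5,21), K(d3,15)
C→slot 8; G→slot 5; B→slot 1; H→slot 7; D→slot 2; I skipped; F→slot 6; E→slot 4; J→slot 3; A skipped; K skipped.
Profit = 78 + 54 + 37 + 45 + 92 + 50 + 77 + 93 = 526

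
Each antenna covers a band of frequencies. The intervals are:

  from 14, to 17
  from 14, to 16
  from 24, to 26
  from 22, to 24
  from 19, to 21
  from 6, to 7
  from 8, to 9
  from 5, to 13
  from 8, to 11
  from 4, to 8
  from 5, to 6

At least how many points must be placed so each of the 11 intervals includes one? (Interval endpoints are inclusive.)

Sort by right endpoint; whenever an interval is uncovered, place a point at its right end.
By right end: [5,6]  [6,7]  [4,8]  [8,9]  [8,11]  [5,13]  [14,16]  [14,17]  [19,21]  [22,24]  [24,26]
[5,6] uncovered → point at 6; [8,9] uncovered → point at 9; [14,16] uncovered → point at 16; [19,21] uncovered → point at 21; [22,24] uncovered → point at 24.
Points: 6, 9, 16, 21, 24 (5 total).

5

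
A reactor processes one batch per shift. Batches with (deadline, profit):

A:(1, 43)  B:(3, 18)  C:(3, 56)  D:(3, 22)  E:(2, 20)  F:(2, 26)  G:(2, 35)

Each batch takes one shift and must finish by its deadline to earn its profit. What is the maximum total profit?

By profit: C(d3,56), A(d1,43), G(d2,35), F(d2,26), D(d3,22), E(d2,20), B(d3,18)
C→slot 3; A→slot 1; G→slot 2; F skipped; D skipped; E skipped; B skipped.
Profit = 43 + 35 + 56 = 134

134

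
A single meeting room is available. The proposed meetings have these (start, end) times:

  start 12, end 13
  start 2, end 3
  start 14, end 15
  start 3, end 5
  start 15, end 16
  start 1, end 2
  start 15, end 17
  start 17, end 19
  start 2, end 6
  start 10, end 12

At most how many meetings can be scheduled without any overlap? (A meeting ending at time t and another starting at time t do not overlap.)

8

Order by finish time; keep every interval that doesn't clash with the previous kept one.
By end time: (1,2), (2,3), (3,5), (2,6), (10,12), (12,13), (14,15), (15,16), (15,17), (17,19).
Pick (1,2); next start ≥ 2 → (2,3); next start ≥ 3 → (3,5); next start ≥ 5 → (10,12); next start ≥ 12 → (12,13); next start ≥ 13 → (14,15); next start ≥ 15 → (15,16); next start ≥ 16 → (17,19).
Selected 8 meetings.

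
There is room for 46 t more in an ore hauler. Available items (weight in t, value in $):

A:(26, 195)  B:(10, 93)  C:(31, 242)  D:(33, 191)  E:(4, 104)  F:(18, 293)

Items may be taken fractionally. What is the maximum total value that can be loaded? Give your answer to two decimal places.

Ratios (sorted): E 26.00, F 16.28, B 9.30, C 7.81, A 7.50, D 5.79
take E (4 @ 104); take F (18 @ 293); take B (10 @ 93); take 14/31 of C → 109.29. Capacity used 46/46.
Total value = 599.29

599.29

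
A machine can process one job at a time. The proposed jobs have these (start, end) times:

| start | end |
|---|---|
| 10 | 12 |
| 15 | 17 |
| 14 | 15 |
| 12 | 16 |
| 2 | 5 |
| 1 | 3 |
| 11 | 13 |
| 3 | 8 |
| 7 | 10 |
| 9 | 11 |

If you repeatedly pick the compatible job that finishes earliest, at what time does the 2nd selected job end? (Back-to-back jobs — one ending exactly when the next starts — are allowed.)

8

Greedy by earliest finish: after sorting by end time, pick each interval compatible with the last pick.
By end time: (1,3), (2,5), (3,8), (7,10), (9,11), (10,12), (11,13), (14,15), (12,16), (15,17).
Pick (1,3); next start ≥ 3 → (3,8); next start ≥ 8 → (9,11); next start ≥ 11 → (11,13); next start ≥ 13 → (14,15); next start ≥ 15 → (15,17).
Selected: (1,3) (3,8) (9,11) (11,13) (14,15) (15,17)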